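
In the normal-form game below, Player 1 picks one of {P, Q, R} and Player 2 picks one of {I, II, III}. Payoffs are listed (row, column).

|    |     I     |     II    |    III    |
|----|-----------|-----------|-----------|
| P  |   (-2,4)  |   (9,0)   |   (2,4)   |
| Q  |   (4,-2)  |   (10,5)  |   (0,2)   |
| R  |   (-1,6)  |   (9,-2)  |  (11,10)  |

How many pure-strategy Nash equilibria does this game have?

(Q, II): Player 1 gets 10 (best alternative 9); Player 2 gets 5 (best alternative 2). Neither deviates — NE.
(R, III): Player 1 gets 11 (best alternative 2); Player 2 gets 10 (best alternative 6). Neither deviates — NE.
(P, I) is not a NE: Player 1 would switch to Q (4 > -2).
No other cell survives both best-response checks, so there are 2 pure NE.

2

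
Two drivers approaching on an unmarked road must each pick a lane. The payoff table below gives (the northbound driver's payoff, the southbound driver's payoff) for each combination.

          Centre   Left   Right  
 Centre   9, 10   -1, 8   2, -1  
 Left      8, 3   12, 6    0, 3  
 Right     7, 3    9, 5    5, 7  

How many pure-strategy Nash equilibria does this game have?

Both Centre: the northbound driver gets 9 (best alternative 8); the southbound driver gets 10 (best alternative 8). Neither deviates — NE.
Both Left: the northbound driver gets 12 (best alternative 9); the southbound driver gets 6 (best alternative 3). Neither deviates — NE.
Both Right: the northbound driver gets 5 (best alternative 2); the southbound driver gets 7 (best alternative 5). Neither deviates — NE.
(Centre, Right) is not a NE: the northbound driver would switch to Right (5 > 2).
No other cell survives both best-response checks, so there are 3 pure NE.

3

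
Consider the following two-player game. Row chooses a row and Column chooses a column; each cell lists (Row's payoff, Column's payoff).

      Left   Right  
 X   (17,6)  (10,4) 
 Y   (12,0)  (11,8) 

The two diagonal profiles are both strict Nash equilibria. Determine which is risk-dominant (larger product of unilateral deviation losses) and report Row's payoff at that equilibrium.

At (X, Left): Row loses 17 − 12 = 5 by deviating; Column loses 6 − 4 = 2. Product = 5·2 = 10.
At (Y, Right): Row loses 11 − 10 = 1 by deviating; Column loses 8 − 0 = 8. Product = 1·8 = 8.
10 > 8, so (X, Left) is risk-dominant. Row's payoff there is 17.

17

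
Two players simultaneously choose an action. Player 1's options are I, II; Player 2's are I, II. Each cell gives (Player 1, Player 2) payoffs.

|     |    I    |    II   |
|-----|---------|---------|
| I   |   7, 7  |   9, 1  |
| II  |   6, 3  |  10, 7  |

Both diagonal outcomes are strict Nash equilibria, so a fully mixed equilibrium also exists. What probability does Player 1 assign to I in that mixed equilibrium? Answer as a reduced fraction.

Player 1's mix p on I must make Player 2 indifferent between I and II.
Player 2's payoff from I: 7p + 3(1−p). From II: 1p + 7(1−p).
Set equal: 6p = 4(1−p) → p = 4/10 = 2/5.

2/5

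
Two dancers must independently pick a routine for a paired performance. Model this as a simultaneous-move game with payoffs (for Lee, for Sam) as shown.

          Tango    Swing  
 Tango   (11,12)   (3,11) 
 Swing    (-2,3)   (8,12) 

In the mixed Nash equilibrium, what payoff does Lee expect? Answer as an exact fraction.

Sam mixes with probability q on Tango, chosen so Lee is indifferent: 11q + 3(1−q) = (-2)q + 8(1−q) gives q = 5/18.
Lee's expected payoff (from either row, since indifferent) is 11·5/18 + 3·13/18 = 47/9.

47/9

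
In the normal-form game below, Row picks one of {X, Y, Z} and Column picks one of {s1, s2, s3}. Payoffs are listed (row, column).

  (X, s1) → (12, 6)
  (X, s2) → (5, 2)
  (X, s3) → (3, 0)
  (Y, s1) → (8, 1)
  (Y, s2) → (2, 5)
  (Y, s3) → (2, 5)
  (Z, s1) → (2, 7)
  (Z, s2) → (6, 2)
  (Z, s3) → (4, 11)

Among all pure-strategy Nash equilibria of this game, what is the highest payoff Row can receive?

(X, s1) is a pure NE (Row: 12 ≥ 8; Column: 6 ≥ 2). Row gets 12.
(Z, s3) is a pure NE (Row: 4 ≥ 3; Column: 11 ≥ 7). Row gets 4.
Every other cell has a profitable deviation for at least one player. Highest of {12, 4} is 12.

12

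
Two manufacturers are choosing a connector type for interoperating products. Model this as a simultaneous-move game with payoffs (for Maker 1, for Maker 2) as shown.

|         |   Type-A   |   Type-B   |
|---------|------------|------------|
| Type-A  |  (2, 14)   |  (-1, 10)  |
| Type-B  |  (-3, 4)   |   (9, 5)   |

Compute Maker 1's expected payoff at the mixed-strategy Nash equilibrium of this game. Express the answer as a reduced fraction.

1

Maker 2 mixes with probability q on Type-A, chosen so Maker 1 is indifferent: 2q + (-1)(1−q) = (-3)q + 9(1−q) gives q = 2/3.
Maker 1's expected payoff (from either row, since indifferent) is 2·2/3 + (-1)·1/3 = 1.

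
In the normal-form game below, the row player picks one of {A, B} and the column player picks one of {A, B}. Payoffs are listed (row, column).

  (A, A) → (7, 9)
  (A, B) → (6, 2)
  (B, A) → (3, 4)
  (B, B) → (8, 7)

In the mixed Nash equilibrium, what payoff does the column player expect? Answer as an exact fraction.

The row player mixes with probability p on A, chosen so the column player is indifferent: 9p + 4(1−p) = 2p + 7(1−p) gives p = 3/10.
The column player's expected payoff is 9·3/10 + 4·7/10 = 11/2.

11/2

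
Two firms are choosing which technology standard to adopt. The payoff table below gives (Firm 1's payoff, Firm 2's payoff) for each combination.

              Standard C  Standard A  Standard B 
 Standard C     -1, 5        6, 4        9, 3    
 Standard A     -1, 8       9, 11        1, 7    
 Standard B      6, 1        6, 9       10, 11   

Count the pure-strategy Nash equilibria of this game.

2

Both Standard A: Firm 1 gets 9 (best alternative 6); Firm 2 gets 11 (best alternative 8). Neither deviates — NE.
Both Standard B: Firm 1 gets 10 (best alternative 9); Firm 2 gets 11 (best alternative 9). Neither deviates — NE.
Both Standard C is not a NE: Firm 1 would switch to Standard B (6 > -1).
No other cell survives both best-response checks, so there are 2 pure NE.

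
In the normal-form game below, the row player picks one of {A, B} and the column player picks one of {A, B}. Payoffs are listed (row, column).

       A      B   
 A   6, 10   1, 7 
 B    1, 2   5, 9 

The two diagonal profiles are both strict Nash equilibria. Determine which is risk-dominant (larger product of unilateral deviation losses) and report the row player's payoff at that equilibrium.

At both A: the row player loses 6 − 1 = 5 by deviating; the column player loses 10 − 7 = 3. Product = 5·3 = 15.
At both B: the row player loses 5 − 1 = 4 by deviating; the column player loses 9 − 2 = 7. Product = 4·7 = 28.
28 > 15, so both B is risk-dominant. The row player's payoff there is 5.

5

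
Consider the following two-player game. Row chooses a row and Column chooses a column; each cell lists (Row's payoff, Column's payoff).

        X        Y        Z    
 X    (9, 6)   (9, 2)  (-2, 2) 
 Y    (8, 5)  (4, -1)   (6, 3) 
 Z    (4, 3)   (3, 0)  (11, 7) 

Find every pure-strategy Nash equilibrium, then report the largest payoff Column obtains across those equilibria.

7

Both X is a pure NE (Row: 9 ≥ 8; Column: 6 ≥ 2). Column gets 6.
Both Z is a pure NE (Row: 11 ≥ 6; Column: 7 ≥ 3). Column gets 7.
Every other cell has a profitable deviation for at least one player. Highest of {6, 7} is 7.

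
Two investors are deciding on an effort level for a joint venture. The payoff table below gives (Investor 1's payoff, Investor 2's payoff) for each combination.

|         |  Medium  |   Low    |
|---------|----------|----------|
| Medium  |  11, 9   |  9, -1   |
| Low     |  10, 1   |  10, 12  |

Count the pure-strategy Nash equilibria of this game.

Both Medium: Investor 1 gets 11 (best alternative 10); Investor 2 gets 9 (best alternative -1). Neither deviates — NE.
Both Low: Investor 1 gets 10 (best alternative 9); Investor 2 gets 12 (best alternative 1). Neither deviates — NE.
(Low, Medium) is not a NE: Investor 1 would switch to Medium (11 > 10).
No other cell survives both best-response checks, so there are 2 pure NE.

2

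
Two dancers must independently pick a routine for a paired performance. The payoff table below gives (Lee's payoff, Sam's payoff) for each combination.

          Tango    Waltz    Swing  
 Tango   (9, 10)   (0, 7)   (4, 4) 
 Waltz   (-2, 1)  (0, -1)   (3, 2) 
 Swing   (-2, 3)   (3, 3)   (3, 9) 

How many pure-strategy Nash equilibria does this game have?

Both Tango: Lee gets 9 (best alternative -2); Sam gets 10 (best alternative 7). Neither deviates — NE.
Both Swing is not a NE: Lee would switch to Tango (4 > 3).
No other cell survives both best-response checks, so there is 1 pure NE.

1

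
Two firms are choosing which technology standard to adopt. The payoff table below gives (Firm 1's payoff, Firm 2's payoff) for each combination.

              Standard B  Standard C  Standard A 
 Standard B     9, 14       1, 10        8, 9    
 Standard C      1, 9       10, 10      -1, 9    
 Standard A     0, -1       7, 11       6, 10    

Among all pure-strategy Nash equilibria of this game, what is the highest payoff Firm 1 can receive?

10

Both Standard B is a pure NE (Firm 1: 9 ≥ 1; Firm 2: 14 ≥ 10). Firm 1 gets 9.
Both Standard C is a pure NE (Firm 1: 10 ≥ 7; Firm 2: 10 ≥ 9). Firm 1 gets 10.
Every other cell has a profitable deviation for at least one player. Highest of {9, 10} is 10.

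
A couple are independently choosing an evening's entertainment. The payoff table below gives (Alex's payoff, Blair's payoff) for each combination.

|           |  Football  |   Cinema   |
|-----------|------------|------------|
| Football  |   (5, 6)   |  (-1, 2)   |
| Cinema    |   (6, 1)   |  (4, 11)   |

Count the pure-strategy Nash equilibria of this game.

Both Cinema: Alex gets 4 (best alternative -1); Blair gets 11 (best alternative 1). Neither deviates — NE.
Both Football is not a NE: Alex would switch to Cinema (6 > 5).
No other cell survives both best-response checks, so there is 1 pure NE.

1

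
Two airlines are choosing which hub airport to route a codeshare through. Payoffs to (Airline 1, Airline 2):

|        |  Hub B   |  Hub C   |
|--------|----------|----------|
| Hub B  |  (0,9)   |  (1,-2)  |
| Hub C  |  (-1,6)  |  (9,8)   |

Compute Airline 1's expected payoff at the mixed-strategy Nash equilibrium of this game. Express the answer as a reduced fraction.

1/9

Airline 2 mixes with probability q on Hub B, chosen so Airline 1 is indifferent: 0q + 1(1−q) = (-1)q + 9(1−q) gives q = 8/9.
Airline 1's expected payoff (from either row, since indifferent) is 0·8/9 + 1·1/9 = 1/9.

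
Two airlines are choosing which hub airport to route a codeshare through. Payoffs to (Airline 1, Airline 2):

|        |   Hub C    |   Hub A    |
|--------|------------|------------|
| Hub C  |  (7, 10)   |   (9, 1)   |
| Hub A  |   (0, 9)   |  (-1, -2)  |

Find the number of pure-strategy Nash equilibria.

1

Both Hub C: Airline 1 gets 7 (best alternative 0); Airline 2 gets 10 (best alternative 1). Neither deviates — NE.
Both Hub A is not a NE: Airline 1 would switch to Hub C (9 > -1).
No other cell survives both best-response checks, so there is 1 pure NE.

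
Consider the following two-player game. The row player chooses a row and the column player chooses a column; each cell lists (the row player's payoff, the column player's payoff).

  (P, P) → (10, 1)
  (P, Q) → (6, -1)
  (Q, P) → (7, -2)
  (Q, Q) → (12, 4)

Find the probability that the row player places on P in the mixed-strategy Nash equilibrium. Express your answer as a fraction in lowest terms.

The row player's mix p on P must make the column player indifferent between P and Q.
The column player's payoff from P: 1p + (-2)(1−p). From Q: (-1)p + 4(1−p).
Set equal: 2p = 6(1−p) → p = 6/8 = 3/4.

3/4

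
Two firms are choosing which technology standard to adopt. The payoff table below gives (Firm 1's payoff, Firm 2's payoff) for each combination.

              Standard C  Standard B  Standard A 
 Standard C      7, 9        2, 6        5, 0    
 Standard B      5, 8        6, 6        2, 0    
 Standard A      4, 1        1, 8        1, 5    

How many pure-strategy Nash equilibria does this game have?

Both Standard C: Firm 1 gets 7 (best alternative 5); Firm 2 gets 9 (best alternative 6). Neither deviates — NE.
Both Standard B is not a NE: Firm 2 would switch to Standard C (8 > 6).
No other cell survives both best-response checks, so there is 1 pure NE.

1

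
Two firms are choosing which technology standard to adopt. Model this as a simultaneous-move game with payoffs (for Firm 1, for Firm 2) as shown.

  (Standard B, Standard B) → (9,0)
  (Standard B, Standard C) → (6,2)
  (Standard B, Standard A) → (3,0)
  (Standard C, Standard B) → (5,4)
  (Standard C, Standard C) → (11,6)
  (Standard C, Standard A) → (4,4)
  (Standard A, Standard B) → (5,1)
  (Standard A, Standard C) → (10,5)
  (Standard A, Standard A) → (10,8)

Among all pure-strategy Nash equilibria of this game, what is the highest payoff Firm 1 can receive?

Both Standard C is a pure NE (Firm 1: 11 ≥ 10; Firm 2: 6 ≥ 4). Firm 1 gets 11.
Both Standard A is a pure NE (Firm 1: 10 ≥ 4; Firm 2: 8 ≥ 5). Firm 1 gets 10.
Every other cell has a profitable deviation for at least one player. Highest of {11, 10} is 11.

11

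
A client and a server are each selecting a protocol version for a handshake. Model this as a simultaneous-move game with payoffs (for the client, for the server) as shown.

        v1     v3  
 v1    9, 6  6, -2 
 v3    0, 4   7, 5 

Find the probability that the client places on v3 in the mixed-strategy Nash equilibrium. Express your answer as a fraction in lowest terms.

The client's mix p on v1 must make the server indifferent between v1 and v3.
The server's payoff from v1: 6p + 4(1−p). From v3: (-2)p + 5(1−p).
Set equal: 8p = 1(1−p) → p = 1/9.
Probability on v3 is 1 − 1/9 = 8/9.

8/9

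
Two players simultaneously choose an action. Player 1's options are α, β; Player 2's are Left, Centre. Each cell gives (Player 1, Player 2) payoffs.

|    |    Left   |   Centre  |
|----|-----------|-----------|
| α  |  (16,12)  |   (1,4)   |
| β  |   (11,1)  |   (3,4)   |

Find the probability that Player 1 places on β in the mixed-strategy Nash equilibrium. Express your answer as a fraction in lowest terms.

8/11

Player 1's mix p on α must make Player 2 indifferent between Left and Centre.
Player 2's payoff from Left: 12p + 1(1−p). From Centre: 4p + 4(1−p).
Set equal: 8p = 3(1−p) → p = 3/11.
Probability on β is 1 − 3/11 = 8/11.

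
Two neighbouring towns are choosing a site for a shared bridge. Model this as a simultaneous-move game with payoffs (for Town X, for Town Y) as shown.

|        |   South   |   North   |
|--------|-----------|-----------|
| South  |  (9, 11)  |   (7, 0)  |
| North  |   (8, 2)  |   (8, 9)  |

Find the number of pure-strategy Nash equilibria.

2

Both South: Town X gets 9 (best alternative 8); Town Y gets 11 (best alternative 0). Neither deviates — NE.
Both North: Town X gets 8 (best alternative 7); Town Y gets 9 (best alternative 2). Neither deviates — NE.
(South, North) is not a NE: Town X would switch to North (8 > 7).
No other cell survives both best-response checks, so there are 2 pure NE.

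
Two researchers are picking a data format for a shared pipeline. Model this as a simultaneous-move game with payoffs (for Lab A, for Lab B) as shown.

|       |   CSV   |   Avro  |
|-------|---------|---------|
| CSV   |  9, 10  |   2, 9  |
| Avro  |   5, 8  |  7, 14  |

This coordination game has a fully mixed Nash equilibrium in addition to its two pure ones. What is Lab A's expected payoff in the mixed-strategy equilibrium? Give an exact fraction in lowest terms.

53/9

Lab B mixes with probability q on CSV, chosen so Lab A is indifferent: 9q + 2(1−q) = 5q + 7(1−q) gives q = 5/9.
Lab A's expected payoff (from either row, since indifferent) is 9·5/9 + 2·4/9 = 53/9.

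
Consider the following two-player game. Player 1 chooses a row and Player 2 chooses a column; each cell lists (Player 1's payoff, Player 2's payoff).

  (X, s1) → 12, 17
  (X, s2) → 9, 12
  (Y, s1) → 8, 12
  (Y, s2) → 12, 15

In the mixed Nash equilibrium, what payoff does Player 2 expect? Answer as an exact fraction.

Player 1 mixes with probability p on X, chosen so Player 2 is indifferent: 17p + 12(1−p) = 12p + 15(1−p) gives p = 3/8.
Player 2's expected payoff is 17·3/8 + 12·5/8 = 111/8.

111/8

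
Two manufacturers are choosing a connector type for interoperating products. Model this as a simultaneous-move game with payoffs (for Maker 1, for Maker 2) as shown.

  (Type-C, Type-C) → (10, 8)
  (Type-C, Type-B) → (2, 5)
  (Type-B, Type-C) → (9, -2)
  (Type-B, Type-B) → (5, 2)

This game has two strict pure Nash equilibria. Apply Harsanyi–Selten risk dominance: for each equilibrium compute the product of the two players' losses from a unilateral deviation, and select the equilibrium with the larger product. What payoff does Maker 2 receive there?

2

At both Type-C: Maker 1 loses 10 − 9 = 1 by deviating; Maker 2 loses 8 − 5 = 3. Product = 1·3 = 3.
At both Type-B: Maker 1 loses 5 − 2 = 3 by deviating; Maker 2 loses 2 − (-2) = 4. Product = 3·4 = 12.
12 > 3, so both Type-B is risk-dominant. Maker 2's payoff there is 2.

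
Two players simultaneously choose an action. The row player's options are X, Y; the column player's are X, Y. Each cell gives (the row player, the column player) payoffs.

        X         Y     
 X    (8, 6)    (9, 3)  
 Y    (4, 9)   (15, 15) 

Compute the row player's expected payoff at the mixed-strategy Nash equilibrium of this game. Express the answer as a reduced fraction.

42/5

The column player mixes with probability q on X, chosen so the row player is indifferent: 8q + 9(1−q) = 4q + 15(1−q) gives q = 3/5.
The row player's expected payoff (from either row, since indifferent) is 8·3/5 + 9·2/5 = 42/5.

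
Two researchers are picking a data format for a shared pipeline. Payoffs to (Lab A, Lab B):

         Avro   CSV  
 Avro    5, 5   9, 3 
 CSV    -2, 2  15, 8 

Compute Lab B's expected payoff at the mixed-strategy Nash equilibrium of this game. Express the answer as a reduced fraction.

17/4

Lab A mixes with probability p on Avro, chosen so Lab B is indifferent: 5p + 2(1−p) = 3p + 8(1−p) gives p = 3/4.
Lab B's expected payoff is 5·3/4 + 2·1/4 = 17/4.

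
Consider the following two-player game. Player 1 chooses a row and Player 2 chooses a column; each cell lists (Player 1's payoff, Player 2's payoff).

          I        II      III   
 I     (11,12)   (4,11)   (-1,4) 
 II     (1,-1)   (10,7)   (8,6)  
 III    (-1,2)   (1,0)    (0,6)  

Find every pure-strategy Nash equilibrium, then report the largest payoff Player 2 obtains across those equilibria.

Both I is a pure NE (Player 1: 11 ≥ 1; Player 2: 12 ≥ 11). Player 2 gets 12.
Both II is a pure NE (Player 1: 10 ≥ 4; Player 2: 7 ≥ 6). Player 2 gets 7.
Every other cell has a profitable deviation for at least one player. Highest of {12, 7} is 12.

12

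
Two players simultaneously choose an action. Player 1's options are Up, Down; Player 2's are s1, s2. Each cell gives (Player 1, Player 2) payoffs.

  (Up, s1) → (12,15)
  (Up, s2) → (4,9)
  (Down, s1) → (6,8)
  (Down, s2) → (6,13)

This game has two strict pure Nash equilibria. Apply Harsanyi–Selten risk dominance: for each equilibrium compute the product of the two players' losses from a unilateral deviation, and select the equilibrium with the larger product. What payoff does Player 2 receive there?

At (Up, s1): Player 1 loses 12 − 6 = 6 by deviating; Player 2 loses 15 − 9 = 6. Product = 6·6 = 36.
At (Down, s2): Player 1 loses 6 − 4 = 2 by deviating; Player 2 loses 13 − 8 = 5. Product = 2·5 = 10.
36 > 10, so (Up, s1) is risk-dominant. Player 2's payoff there is 15.

15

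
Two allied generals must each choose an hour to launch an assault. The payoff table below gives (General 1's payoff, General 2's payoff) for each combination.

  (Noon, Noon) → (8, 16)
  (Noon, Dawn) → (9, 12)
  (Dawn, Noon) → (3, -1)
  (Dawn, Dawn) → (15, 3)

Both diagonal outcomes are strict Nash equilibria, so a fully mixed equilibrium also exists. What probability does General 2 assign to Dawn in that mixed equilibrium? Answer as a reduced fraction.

5/11

General 2's mix q on Noon must make General 1 indifferent between Noon and Dawn.
General 1's payoff from Noon: 8q + 9(1−q). From Dawn: 3q + 15(1−q).
Set equal: 5q = 6(1−q) → q = 6/11.
Probability on Dawn is 1 − 6/11 = 5/11.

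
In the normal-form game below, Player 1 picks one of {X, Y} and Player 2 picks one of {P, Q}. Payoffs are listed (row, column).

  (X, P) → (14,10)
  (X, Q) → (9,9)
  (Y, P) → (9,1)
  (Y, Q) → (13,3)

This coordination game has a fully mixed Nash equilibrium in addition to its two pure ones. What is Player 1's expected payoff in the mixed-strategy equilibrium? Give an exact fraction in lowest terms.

101/9

Player 2 mixes with probability q on P, chosen so Player 1 is indifferent: 14q + 9(1−q) = 9q + 13(1−q) gives q = 4/9.
Player 1's expected payoff (from either row, since indifferent) is 14·4/9 + 9·5/9 = 101/9.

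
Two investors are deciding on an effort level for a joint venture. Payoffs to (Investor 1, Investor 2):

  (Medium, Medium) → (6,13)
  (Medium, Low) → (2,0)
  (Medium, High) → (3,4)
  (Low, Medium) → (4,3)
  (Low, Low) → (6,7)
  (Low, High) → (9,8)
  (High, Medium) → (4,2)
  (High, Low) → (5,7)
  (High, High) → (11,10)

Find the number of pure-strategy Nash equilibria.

Both Medium: Investor 1 gets 6 (best alternative 4); Investor 2 gets 13 (best alternative 4). Neither deviates — NE.
Both High: Investor 1 gets 11 (best alternative 9); Investor 2 gets 10 (best alternative 7). Neither deviates — NE.
Both Low is not a NE: Investor 2 would switch to High (8 > 7).
No other cell survives both best-response checks, so there are 2 pure NE.

2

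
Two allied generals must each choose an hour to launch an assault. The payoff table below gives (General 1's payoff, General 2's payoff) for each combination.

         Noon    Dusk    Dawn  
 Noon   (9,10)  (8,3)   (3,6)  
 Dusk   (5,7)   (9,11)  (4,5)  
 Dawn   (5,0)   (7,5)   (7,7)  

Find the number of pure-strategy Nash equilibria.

3

Both Noon: General 1 gets 9 (best alternative 5); General 2 gets 10 (best alternative 6). Neither deviates — NE.
Both Dusk: General 1 gets 9 (best alternative 8); General 2 gets 11 (best alternative 7). Neither deviates — NE.
Both Dawn: General 1 gets 7 (best alternative 4); General 2 gets 7 (best alternative 5). Neither deviates — NE.
(Dawn, Dusk) is not a NE: General 1 would switch to Dusk (9 > 7).
No other cell survives both best-response checks, so there are 3 pure NE.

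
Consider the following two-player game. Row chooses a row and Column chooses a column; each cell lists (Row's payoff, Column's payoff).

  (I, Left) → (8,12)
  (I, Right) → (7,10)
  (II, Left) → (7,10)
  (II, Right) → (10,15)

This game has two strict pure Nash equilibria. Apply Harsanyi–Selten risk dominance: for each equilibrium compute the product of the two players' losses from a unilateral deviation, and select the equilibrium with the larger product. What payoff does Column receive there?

15

At (I, Left): Row loses 8 − 7 = 1 by deviating; Column loses 12 − 10 = 2. Product = 1·2 = 2.
At (II, Right): Row loses 10 − 7 = 3 by deviating; Column loses 15 − 10 = 5. Product = 3·5 = 15.
15 > 2, so (II, Right) is risk-dominant. Column's payoff there is 15.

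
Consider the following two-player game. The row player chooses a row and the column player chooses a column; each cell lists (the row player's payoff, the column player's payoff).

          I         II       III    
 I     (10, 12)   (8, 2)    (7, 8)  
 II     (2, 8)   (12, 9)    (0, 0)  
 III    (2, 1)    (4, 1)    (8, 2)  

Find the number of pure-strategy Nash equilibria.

3

Both I: the row player gets 10 (best alternative 2); the column player gets 12 (best alternative 8). Neither deviates — NE.
Both II: the row player gets 12 (best alternative 8); the column player gets 9 (best alternative 8). Neither deviates — NE.
Both III: the row player gets 8 (best alternative 7); the column player gets 2 (best alternative 1). Neither deviates — NE.
(II, III) is not a NE: the row player would switch to III (8 > 0).
No other cell survives both best-response checks, so there are 3 pure NE.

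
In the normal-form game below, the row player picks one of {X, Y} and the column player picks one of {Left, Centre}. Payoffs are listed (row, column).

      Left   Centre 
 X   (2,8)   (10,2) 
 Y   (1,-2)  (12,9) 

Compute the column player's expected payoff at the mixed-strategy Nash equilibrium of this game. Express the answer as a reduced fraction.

The row player mixes with probability p on X, chosen so the column player is indifferent: 8p + (-2)(1−p) = 2p + 9(1−p) gives p = 11/17.
The column player's expected payoff is 8·11/17 + (-2)·6/17 = 76/17.

76/17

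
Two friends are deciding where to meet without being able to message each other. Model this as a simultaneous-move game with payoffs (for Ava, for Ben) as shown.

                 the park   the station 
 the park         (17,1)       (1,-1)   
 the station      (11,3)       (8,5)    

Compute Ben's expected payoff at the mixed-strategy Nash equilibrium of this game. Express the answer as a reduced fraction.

2

Ava mixes with probability p on the park, chosen so Ben is indifferent: 1p + 3(1−p) = (-1)p + 5(1−p) gives p = 1/2.
Ben's expected payoff is 1·1/2 + 3·1/2 = 2.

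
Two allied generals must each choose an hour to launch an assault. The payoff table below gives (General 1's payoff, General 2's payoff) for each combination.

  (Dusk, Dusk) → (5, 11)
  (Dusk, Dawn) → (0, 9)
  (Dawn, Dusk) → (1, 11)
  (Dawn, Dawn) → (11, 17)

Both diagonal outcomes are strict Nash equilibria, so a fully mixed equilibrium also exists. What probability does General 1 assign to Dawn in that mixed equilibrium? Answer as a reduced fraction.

General 1's mix p on Dusk must make General 2 indifferent between Dusk and Dawn.
General 2's payoff from Dusk: 11p + 11(1−p). From Dawn: 9p + 17(1−p).
Set equal: 2p = 6(1−p) → p = 6/8 = 3/4.
Probability on Dawn is 1 − 3/4 = 1/4.

1/4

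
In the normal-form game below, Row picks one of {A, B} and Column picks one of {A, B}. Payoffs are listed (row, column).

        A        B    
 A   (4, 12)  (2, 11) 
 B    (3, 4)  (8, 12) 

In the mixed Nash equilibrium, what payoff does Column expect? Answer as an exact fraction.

Row mixes with probability p on A, chosen so Column is indifferent: 12p + 4(1−p) = 11p + 12(1−p) gives p = 8/9.
Column's expected payoff is 12·8/9 + 4·1/9 = 100/9.

100/9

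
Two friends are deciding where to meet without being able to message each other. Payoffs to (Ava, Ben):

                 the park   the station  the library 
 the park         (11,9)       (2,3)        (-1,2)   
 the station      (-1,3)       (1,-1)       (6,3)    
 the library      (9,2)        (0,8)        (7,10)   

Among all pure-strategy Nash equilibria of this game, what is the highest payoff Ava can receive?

Both the park is a pure NE (Ava: 11 ≥ 9; Ben: 9 ≥ 3). Ava gets 11.
Both the library is a pure NE (Ava: 7 ≥ 6; Ben: 10 ≥ 8). Ava gets 7.
Every other cell has a profitable deviation for at least one player. Highest of {11, 7} is 11.

11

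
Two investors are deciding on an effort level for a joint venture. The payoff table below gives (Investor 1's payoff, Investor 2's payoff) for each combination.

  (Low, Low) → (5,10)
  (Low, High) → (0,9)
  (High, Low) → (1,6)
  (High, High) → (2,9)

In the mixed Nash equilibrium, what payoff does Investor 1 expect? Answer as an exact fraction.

5/3

Investor 2 mixes with probability q on Low, chosen so Investor 1 is indifferent: 5q + 0(1−q) = 1q + 2(1−q) gives q = 1/3.
Investor 1's expected payoff (from either row, since indifferent) is 5·1/3 + 0·2/3 = 5/3.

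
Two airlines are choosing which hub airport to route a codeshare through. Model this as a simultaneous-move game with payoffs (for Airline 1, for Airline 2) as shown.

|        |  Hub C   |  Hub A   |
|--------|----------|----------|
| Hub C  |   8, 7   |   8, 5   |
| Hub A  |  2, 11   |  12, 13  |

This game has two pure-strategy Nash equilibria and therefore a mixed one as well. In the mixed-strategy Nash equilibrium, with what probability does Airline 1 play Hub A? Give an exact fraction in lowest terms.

1/2

Airline 1's mix p on Hub C must make Airline 2 indifferent between Hub C and Hub A.
Airline 2's payoff from Hub C: 7p + 11(1−p). From Hub A: 5p + 13(1−p).
Set equal: 2p = 2(1−p) → p = 2/4 = 1/2.
Probability on Hub A is 1 − 1/2 = 1/2.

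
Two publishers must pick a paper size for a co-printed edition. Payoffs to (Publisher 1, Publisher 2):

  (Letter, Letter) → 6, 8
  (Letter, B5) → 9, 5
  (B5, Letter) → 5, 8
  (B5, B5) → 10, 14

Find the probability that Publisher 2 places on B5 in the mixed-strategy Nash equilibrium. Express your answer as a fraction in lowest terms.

Publisher 2's mix q on Letter must make Publisher 1 indifferent between Letter and B5.
Publisher 1's payoff from Letter: 6q + 9(1−q). From B5: 5q + 10(1−q).
Set equal: 1q = 1(1−q) → q = 1/2.
Probability on B5 is 1 − 1/2 = 1/2.

1/2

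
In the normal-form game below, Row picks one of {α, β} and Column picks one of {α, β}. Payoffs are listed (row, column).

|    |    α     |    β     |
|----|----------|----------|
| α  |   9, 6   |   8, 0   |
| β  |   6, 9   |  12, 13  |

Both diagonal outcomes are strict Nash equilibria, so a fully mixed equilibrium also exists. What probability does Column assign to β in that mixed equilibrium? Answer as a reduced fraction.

3/7

Column's mix q on α must make Row indifferent between α and β.
Row's payoff from α: 9q + 8(1−q). From β: 6q + 12(1−q).
Set equal: 3q = 4(1−q) → q = 4/7.
Probability on β is 1 − 4/7 = 3/7.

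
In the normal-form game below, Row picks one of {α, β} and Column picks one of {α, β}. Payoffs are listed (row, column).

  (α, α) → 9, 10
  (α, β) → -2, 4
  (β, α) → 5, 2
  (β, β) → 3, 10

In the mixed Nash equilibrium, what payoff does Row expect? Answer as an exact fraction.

Column mixes with probability q on α, chosen so Row is indifferent: 9q + (-2)(1−q) = 5q + 3(1−q) gives q = 5/9.
Row's expected payoff (from either row, since indifferent) is 9·5/9 + (-2)·4/9 = 37/9.

37/9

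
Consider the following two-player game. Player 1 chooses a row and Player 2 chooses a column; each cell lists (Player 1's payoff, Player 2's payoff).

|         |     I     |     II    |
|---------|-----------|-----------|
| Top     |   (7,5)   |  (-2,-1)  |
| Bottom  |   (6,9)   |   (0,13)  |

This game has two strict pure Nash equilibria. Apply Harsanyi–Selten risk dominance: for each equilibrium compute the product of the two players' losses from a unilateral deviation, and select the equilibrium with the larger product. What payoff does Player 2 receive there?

13

At (Top, I): Player 1 loses 7 − 6 = 1 by deviating; Player 2 loses 5 − (-1) = 6. Product = 1·6 = 6.
At (Bottom, II): Player 1 loses 0 − (-2) = 2 by deviating; Player 2 loses 13 − 9 = 4. Product = 2·4 = 8.
8 > 6, so (Bottom, II) is risk-dominant. Player 2's payoff there is 13.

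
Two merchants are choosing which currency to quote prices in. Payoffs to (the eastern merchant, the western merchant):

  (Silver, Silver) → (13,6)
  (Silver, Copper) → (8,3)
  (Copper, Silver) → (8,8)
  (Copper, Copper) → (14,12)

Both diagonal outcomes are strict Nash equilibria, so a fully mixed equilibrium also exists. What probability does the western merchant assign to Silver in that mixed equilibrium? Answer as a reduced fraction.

6/11

The western merchant's mix q on Silver must make the eastern merchant indifferent between Silver and Copper.
The eastern merchant's payoff from Silver: 13q + 8(1−q). From Copper: 8q + 14(1−q).
Set equal: 5q = 6(1−q) → q = 6/11.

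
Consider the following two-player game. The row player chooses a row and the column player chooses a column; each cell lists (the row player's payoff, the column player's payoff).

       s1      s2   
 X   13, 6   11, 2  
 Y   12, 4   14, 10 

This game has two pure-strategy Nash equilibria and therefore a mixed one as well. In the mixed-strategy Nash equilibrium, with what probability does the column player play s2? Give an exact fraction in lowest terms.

The column player's mix q on s1 must make the row player indifferent between X and Y.
The row player's payoff from X: 13q + 11(1−q). From Y: 12q + 14(1−q).
Set equal: 1q = 3(1−q) → q = 3/4.
Probability on s2 is 1 − 3/4 = 1/4.

1/4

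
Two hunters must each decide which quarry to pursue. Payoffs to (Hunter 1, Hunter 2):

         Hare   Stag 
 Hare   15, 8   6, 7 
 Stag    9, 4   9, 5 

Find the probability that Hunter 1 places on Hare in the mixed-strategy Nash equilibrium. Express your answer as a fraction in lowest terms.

Hunter 1's mix p on Hare must make Hunter 2 indifferent between Hare and Stag.
Hunter 2's payoff from Hare: 8p + 4(1−p). From Stag: 7p + 5(1−p).
Set equal: 1p = 1(1−p) → p = 1/2.

1/2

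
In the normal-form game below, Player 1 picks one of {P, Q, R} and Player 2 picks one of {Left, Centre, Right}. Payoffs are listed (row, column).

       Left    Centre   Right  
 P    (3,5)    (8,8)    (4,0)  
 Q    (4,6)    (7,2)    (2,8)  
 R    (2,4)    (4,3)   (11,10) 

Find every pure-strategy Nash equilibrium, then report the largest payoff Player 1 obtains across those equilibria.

(P, Centre) is a pure NE (Player 1: 8 ≥ 7; Player 2: 8 ≥ 5). Player 1 gets 8.
(R, Right) is a pure NE (Player 1: 11 ≥ 4; Player 2: 10 ≥ 4). Player 1 gets 11.
Every other cell has a profitable deviation for at least one player. Highest of {8, 11} is 11.

11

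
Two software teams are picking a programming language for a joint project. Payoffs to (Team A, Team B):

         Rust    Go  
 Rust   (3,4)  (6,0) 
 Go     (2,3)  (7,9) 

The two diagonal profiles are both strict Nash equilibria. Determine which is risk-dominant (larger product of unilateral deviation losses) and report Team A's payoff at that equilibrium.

7

At both Rust: Team A loses 3 − 2 = 1 by deviating; Team B loses 4 − 0 = 4. Product = 1·4 = 4.
At both Go: Team A loses 7 − 6 = 1 by deviating; Team B loses 9 − 3 = 6. Product = 1·6 = 6.
6 > 4, so both Go is risk-dominant. Team A's payoff there is 7.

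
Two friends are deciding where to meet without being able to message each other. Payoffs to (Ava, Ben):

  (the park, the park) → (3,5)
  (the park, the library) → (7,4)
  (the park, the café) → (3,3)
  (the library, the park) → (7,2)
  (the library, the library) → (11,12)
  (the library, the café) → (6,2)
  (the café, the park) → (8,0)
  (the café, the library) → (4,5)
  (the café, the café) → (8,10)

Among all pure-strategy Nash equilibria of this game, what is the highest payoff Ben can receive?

Both the library is a pure NE (Ava: 11 ≥ 7; Ben: 12 ≥ 2). Ben gets 12.
Both the café is a pure NE (Ava: 8 ≥ 6; Ben: 10 ≥ 5). Ben gets 10.
Every other cell has a profitable deviation for at least one player. Highest of {12, 10} is 12.

12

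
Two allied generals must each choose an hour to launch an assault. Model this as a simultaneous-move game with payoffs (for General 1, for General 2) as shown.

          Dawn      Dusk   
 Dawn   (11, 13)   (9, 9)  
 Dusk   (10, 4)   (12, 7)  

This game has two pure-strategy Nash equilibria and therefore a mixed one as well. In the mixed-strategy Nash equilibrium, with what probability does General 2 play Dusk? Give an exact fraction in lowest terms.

1/4

General 2's mix q on Dawn must make General 1 indifferent between Dawn and Dusk.
General 1's payoff from Dawn: 11q + 9(1−q). From Dusk: 10q + 12(1−q).
Set equal: 1q = 3(1−q) → q = 3/4.
Probability on Dusk is 1 − 3/4 = 1/4.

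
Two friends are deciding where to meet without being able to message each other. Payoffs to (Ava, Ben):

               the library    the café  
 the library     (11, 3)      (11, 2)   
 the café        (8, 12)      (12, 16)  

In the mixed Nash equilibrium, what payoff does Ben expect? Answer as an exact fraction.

Ava mixes with probability p on the library, chosen so Ben is indifferent: 3p + 12(1−p) = 2p + 16(1−p) gives p = 4/5.
Ben's expected payoff is 3·4/5 + 12·1/5 = 24/5.

24/5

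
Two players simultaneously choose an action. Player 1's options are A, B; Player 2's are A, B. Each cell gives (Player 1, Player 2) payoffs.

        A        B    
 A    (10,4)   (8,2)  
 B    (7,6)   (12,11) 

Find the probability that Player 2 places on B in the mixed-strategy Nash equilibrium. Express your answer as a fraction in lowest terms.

Player 2's mix q on A must make Player 1 indifferent between A and B.
Player 1's payoff from A: 10q + 8(1−q). From B: 7q + 12(1−q).
Set equal: 3q = 4(1−q) → q = 4/7.
Probability on B is 1 − 4/7 = 3/7.

3/7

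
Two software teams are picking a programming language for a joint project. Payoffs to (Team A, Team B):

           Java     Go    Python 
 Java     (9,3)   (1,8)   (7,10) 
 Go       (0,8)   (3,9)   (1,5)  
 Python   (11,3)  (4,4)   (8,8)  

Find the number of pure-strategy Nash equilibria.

Both Python: Team A gets 8 (best alternative 7); Team B gets 8 (best alternative 4). Neither deviates — NE.
Both Java is not a NE: Team A would switch to Python (11 > 9).
No other cell survives both best-response checks, so there is 1 pure NE.

1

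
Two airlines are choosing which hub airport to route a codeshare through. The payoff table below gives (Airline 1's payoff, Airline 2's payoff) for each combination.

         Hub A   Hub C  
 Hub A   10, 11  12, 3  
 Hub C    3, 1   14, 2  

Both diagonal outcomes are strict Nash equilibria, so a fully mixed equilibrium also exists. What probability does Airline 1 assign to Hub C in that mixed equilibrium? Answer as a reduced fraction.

Airline 1's mix p on Hub A must make Airline 2 indifferent between Hub A and Hub C.
Airline 2's payoff from Hub A: 11p + 1(1−p). From Hub C: 3p + 2(1−p).
Set equal: 8p = 1(1−p) → p = 1/9.
Probability on Hub C is 1 − 1/9 = 8/9.

8/9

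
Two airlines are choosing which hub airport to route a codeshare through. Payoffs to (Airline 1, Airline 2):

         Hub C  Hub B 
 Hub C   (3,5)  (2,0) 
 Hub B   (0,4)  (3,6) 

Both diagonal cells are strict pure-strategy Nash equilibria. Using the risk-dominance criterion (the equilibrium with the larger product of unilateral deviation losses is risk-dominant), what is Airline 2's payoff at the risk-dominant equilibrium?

5

At both Hub C: Airline 1 loses 3 − 0 = 3 by deviating; Airline 2 loses 5 − 0 = 5. Product = 3·5 = 15.
At both Hub B: Airline 1 loses 3 − 2 = 1 by deviating; Airline 2 loses 6 − 4 = 2. Product = 1·2 = 2.
15 > 2, so both Hub C is risk-dominant. Airline 2's payoff there is 5.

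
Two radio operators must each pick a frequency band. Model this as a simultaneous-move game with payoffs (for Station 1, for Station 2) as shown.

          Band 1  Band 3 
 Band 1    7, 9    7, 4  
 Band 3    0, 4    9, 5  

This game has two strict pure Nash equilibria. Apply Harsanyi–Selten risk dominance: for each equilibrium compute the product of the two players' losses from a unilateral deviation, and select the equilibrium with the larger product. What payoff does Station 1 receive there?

7

At both Band 1: Station 1 loses 7 − 0 = 7 by deviating; Station 2 loses 9 − 4 = 5. Product = 7·5 = 35.
At both Band 3: Station 1 loses 9 − 7 = 2 by deviating; Station 2 loses 5 − 4 = 1. Product = 2·1 = 2.
35 > 2, so both Band 1 is risk-dominant. Station 1's payoff there is 7.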